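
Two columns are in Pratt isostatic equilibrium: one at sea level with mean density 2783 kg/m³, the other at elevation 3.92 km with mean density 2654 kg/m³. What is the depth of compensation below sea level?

ρ_ref D = ρ (D + h) → D (ρ_ref − ρ) = ρ h.
D = ρ h/(ρ_ref − ρ) = 2654 × 3.92 km/(2783 − 2654) = 80.6 km.

80.6 km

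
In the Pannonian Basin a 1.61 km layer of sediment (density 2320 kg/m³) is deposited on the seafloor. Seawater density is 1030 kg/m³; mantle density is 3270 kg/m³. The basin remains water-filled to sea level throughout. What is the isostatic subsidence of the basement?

0.927 km

Submarine loading: the sediment displaces seawater, and the subsidence is in turn flooded, so s (ρ_m − ρ_w) = t (ρ_sed − ρ_w).
s = 1.61 km × (2320 − 1030) / (3270 − 1030) = 0.927 km.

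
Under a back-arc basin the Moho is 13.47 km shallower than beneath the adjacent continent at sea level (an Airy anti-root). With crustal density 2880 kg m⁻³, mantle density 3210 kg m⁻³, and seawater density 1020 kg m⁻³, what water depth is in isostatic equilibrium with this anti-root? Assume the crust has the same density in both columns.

2.39 km

Replacing a thickness d of crust by seawater at the top must be balanced by replacing crust with mantle at the base: d (ρ_c − ρ_w) = a (ρ_m − ρ_c).
d = a (ρ_m − ρ_c)/(ρ_c − ρ_w) = 13.47 km × 330/1860 = 2.39 km.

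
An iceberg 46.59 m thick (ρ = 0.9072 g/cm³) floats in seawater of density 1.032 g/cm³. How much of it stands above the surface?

5.63 m

Floating equilibrium: submerged depth d = t ρ_obj/ρ_fluid = 46.59 m × 0.9072/1.032 = 40.96 m.
Freeboard = t − d = 46.59 m − 40.96 m = 5.63 m.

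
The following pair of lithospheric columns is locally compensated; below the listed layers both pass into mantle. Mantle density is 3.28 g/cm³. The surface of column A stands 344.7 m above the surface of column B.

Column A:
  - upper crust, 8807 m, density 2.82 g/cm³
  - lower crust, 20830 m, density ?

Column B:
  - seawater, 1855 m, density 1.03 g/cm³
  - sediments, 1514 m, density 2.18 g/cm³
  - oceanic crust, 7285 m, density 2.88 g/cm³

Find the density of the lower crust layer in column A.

3 g/cm³

Take the compensation level at the base of the deeper column (depth z_c below the surface of column A) and equate Σ ρ_i t_i down to z_c; mantle fills any gap and the z_c terms cancel.
Column A: 8807×2.82 + 20830×ρ + (z_c − 29637)×3.28
Column B: 344.7×0 + 1855×1.03 + 1514×2.18 + 7285×2.88 + (z_c − 344.7 − 10654)×3.28
The z_c×3.28 term appears on both sides and cancels. Collect the known terms of each column as K = Σ(ρt)_known − 3.28 × (depth of known layers): K_A = 24835.74 − 3.28×29637 = −72373.62; K_B = 26191.97 − 3.28×(344.7 + 10654) = −9883.766.
Balance: K_A + 20830×ρ = K_B, so ρ = (K_B − K_A)/20830 = 62489.9/20830 = 3 g/cm³.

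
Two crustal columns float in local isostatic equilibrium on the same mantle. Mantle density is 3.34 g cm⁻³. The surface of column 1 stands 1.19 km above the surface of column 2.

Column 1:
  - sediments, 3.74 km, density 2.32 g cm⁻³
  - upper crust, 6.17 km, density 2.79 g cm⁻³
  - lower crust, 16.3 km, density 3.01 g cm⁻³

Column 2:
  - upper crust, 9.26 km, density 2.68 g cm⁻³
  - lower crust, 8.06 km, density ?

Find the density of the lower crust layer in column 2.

3.03 g cm⁻³

Take the compensation level at the base of the deeper column (depth z_c below the surface of column 1) and equate Σ ρ_i t_i down to z_c; mantle fills any gap and the z_c terms cancel.
Column 1: 3.74×2.32 + 6.17×2.79 + 16.3×3.01 + (z_c − 26.21)×3.34
Column 2: 1.19×0 + 9.26×2.68 + 8.06×ρ + (z_c − 1.19 − 17.32)×3.34
The z_c×3.34 term appears on both sides and cancels. Collect the known terms of each column as K = Σ(ρt)_known − 3.34 × (depth of known layers): K_1 = 74.9541 − 3.34×26.21 = −12.5873; K_2 = 24.8168 − 3.34×(1.19 + 17.32) = −37.0066.
Balance: K_1 = K_2 + 8.06×ρ, so ρ = (K_1 − K_2)/8.06 = 24.4193/8.06 = 3.03 g cm⁻³.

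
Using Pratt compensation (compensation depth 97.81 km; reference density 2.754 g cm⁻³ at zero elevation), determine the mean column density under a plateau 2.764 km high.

Pratt balance: ρ_ref D = ρ (D + h).
ρ = ρ_ref D/(D + h) = 2.754 × 97.81 km/(97.81 km + 2.764 km) = 2.68 g cm⁻³.

2.68 g cm⁻³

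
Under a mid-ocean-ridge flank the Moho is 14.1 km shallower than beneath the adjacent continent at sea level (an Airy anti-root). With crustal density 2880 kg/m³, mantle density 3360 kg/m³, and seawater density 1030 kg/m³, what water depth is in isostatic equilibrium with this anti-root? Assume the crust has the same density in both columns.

3.66 km

Replacing a thickness d of crust by seawater at the top must be balanced by replacing crust with mantle at the base: d (ρ_c − ρ_w) = a (ρ_m − ρ_c).
d = a (ρ_m − ρ_c)/(ρ_c − ρ_w) = 14.1 km × 480/1850 = 3.66 km.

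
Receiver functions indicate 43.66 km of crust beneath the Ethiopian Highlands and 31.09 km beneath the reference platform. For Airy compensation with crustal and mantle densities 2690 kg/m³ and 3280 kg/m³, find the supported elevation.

2.26 km

Excess crust Δ = 43.66 km − 31.09 km = 12.57 km, split between elevation h and root r with h + r = Δ.
Airy balance ρ_c h = (ρ_m − ρ_c) r gives r = h ρ_c/(ρ_m − ρ_c), so h (1 + ρ_c/(ρ_m − ρ_c)) = Δ, i.e. h = Δ (ρ_m − ρ_c)/ρ_m.
h = 12.57 km × 590/3280 = 2.26 km.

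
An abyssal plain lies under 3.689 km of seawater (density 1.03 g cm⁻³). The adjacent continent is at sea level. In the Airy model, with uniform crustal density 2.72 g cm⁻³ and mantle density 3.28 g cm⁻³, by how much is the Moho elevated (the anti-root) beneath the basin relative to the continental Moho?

11.1 km

For local isostatic compensation: replacing crust with seawater at the top is compensated by replacing crust with mantle at the base: d (ρ_c − ρ_w) = a (ρ_m − ρ_c).
a = d (ρ_c − ρ_w)/(ρ_m − ρ_c) = 3.689 km × 1.69/0.56 = 11.1 km.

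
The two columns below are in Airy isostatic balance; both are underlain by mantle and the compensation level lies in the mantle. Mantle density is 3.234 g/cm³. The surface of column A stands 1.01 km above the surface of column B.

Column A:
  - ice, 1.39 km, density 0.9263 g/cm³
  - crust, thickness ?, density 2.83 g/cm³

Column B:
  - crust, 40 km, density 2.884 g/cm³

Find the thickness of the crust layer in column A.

Take the compensation level at the base of the deeper column (depth z_c below the surface of column A) and equate Σ ρ_i t_i down to z_c; mantle fills any gap and the z_c terms cancel.
Column A: 1.39×0.9263 + x×2.83 + (z_c − 1.39 − x)×3.234
Column B: 1.01×0 + 40×2.884 + (z_c − 1.01 − 40)×3.234
The z_c×3.234 term appears on both sides and cancels. Collect the known terms of each column as K = Σ(ρt)_known − 3.234 × (depth of known layers): K_A = 1.287557 − 3.234×1.39 = −3.207703; K_B = 115.36 − 3.234×(1.01 + 40) = −17.26634.
Balance: K_A − x×(3.234 − 2.83) = K_B, so x = (K_A − K_B)/(3.234 − 2.83) = 14.0586/0.404 = 34.8 km.

34.8 km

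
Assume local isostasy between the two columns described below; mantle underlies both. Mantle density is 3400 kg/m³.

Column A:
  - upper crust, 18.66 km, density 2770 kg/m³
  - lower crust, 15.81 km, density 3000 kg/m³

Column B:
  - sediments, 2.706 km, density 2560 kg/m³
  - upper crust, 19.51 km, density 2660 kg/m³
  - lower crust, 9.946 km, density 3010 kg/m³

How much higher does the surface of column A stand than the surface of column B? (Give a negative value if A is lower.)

−0.738 km

For any compensation level in the mantle, the mantle terms cancel and isostasy reduces to e = (Σt_A − Σt_B) − (Σ(ρt)_A − Σ(ρt)_B) / ρ_m.
Σt_A = 34.47 km; Σt_B = 32.162 km; Σ(ρt)_A = 99118.2; Σ(ρt)_B = 88761.42 (in km·kg/m³).
e = (34.47 − 32.162) − (99118.2 − 88761.42) / 3400 = −0.738 km.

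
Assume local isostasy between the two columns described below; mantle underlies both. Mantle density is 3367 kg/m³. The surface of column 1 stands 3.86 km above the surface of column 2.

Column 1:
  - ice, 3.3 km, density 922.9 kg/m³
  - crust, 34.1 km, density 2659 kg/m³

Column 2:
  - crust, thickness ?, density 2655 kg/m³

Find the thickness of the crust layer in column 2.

27 km

Take the compensation level at the base of the deeper column (depth z_c below the surface of column 1) and equate Σ ρ_i t_i down to z_c; mantle fills any gap and the z_c terms cancel.
Column 1: 3.3×922.9 + 34.1×2659 + (z_c − 37.4)×3367
Column 2: 3.86×0 + x×2655 + (z_c − 3.86 − 0 − x)×3367
The z_c×3367 term appears on both sides and cancels. Collect the known terms of each column as K = Σ(ρt)_known − 3367 × (depth of known layers): K_1 = 93717.47 − 3367×37.4 = −32208.33; K_2 = 0 − 3367×(3.86 + 0) = −12996.62.
Balance: K_1 = K_2 − x×(3367 − 2655), so x = (K_2 − K_1)/(3367 − 2655) = 19211.7/712 = 27 km.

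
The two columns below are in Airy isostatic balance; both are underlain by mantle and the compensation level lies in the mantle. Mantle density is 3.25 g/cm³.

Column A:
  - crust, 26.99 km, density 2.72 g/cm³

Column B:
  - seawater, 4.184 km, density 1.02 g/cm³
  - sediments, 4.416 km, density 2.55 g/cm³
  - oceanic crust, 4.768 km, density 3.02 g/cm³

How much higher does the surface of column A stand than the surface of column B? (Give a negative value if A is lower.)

0.242 km

For any compensation level in the mantle, the mantle terms cancel and isostasy reduces to e = (Σt_A − Σt_B) − (Σ(ρt)_A − Σ(ρt)_B) / ρ_m.
Σt_A = 26.99 km; Σt_B = 13.368 km; Σ(ρt)_A = 73.4128; Σ(ρt)_B = 29.92784 (in km·g/cm³).
e = (26.99 − 13.368) − (73.4128 − 29.92784) / 3.25 = 0.242 km.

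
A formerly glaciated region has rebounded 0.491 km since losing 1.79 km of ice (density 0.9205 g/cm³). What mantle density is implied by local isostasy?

ρ_m = ρ_ice t / u = 0.9205 × 1.79 km/0.491 km = 3.36 g/cm³.

3.36 g/cm³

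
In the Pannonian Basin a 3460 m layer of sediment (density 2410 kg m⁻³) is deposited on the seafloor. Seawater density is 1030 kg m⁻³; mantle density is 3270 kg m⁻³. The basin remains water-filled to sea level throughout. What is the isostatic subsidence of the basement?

2130 m

Submarine loading: the sediment displaces seawater, and the subsidence is in turn flooded, so s (ρ_m − ρ_w) = t (ρ_sed − ρ_w).
s = 3460 m × (2410 − 1030) / (3270 − 1030) = 2130 m.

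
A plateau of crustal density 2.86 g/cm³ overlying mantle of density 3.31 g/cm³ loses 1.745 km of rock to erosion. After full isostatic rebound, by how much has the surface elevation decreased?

0.237 km

Rebound u = e ρ_c/ρ_m = 1.745 km × 2.86/3.31 = 1.508 km.
Net surface drop = e − u = 1.745 km − 1.508 km = e (ρ_m − ρ_c)/ρ_m = 0.237 km.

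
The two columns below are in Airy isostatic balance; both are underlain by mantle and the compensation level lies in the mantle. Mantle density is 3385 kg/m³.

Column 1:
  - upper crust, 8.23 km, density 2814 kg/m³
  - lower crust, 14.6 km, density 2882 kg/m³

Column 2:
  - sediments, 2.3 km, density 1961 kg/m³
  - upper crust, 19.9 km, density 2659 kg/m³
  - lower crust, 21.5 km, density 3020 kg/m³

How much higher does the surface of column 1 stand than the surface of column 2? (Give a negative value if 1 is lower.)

For any compensation level in the mantle, the mantle terms cancel and isostasy reduces to e = (Σt_1 − Σt_2) − (Σ(ρt)_1 − Σ(ρt)_2) / ρ_m.
Σt_1 = 22.83 km; Σt_2 = 43.7 km; Σ(ρt)_1 = 65236.42; Σ(ρt)_2 = 122354.4 (in km·kg/m³).
e = (22.83 − 43.7) − (65236.42 − 122354.4) / 3385 = −4 km.

−4 km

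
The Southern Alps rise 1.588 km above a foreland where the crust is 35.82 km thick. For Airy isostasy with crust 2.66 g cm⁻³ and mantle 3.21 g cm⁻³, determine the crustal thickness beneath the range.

45.1 km

Root depth r = h ρ_c / (ρ_m − ρ_c) = 1.588 km × 2.66 / 0.55 = 7.68 km.
Total thickness = T + h + r = 35.82 km + 1.588 km + 7.68 km = 45.1 km.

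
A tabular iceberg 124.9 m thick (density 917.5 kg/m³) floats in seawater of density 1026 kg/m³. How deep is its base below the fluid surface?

Draft d = t ρ_obj/ρ_fluid = 124.9 m × 917.5/1026 = 112 m.

112 m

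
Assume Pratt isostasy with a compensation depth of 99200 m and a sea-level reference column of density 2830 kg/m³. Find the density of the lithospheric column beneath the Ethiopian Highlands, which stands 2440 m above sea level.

2760 kg/m³

Pratt balance: ρ_ref D = ρ (D + h).
ρ = ρ_ref D/(D + h) = 2830 × 99200 m/(99200 m + 2440 m) = 2760 kg/m³.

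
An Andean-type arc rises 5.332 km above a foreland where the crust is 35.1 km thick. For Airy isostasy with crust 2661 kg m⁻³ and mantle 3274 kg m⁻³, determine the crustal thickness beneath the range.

63.6 km

Root depth r = h ρ_c / (ρ_m − ρ_c) = 5.332 km × 2661 / 613 = 23.15 km.
Total thickness = T + h + r = 35.1 km + 5.332 km + 23.15 km = 63.6 km.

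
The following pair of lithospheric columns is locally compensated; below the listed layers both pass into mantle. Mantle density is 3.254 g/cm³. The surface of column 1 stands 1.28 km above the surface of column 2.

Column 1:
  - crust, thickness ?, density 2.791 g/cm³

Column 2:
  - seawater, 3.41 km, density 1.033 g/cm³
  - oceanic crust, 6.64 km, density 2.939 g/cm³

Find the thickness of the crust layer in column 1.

Take the compensation level at the base of the deeper column (depth z_c below the surface of column 1) and equate Σ ρ_i t_i down to z_c; mantle fills any gap and the z_c terms cancel.
Column 1: x×2.791 + (z_c − 0 − x)×3.254
Column 2: 1.28×0 + 3.41×1.033 + 6.64×2.939 + (z_c − 1.28 − 10.05)×3.254
The z_c×3.254 term appears on both sides and cancels. Collect the known terms of each column as K = Σ(ρt)_known − 3.254 × (depth of known layers): K_1 = 0 − 3.254×0 = 0; K_2 = 23.03749 − 3.254×(1.28 + 10.05) = −13.83033.
Balance: K_1 − x×(3.254 − 2.791) = K_2, so x = (K_1 − K_2)/(3.254 − 2.791) = 13.8303/0.463 = 29.9 km.

29.9 km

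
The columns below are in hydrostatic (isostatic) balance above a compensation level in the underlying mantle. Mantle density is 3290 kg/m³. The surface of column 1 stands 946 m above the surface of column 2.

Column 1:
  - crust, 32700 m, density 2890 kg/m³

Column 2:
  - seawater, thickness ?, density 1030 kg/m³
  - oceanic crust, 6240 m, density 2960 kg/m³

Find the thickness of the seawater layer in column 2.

Take the compensation level at the base of the deeper column (depth z_c below the surface of column 1) and equate Σ ρ_i t_i down to z_c; mantle fills any gap and the z_c terms cancel.
Column 1: 32700×2890 + (z_c − 32700)×3290
Column 2: 946×0 + x×1030 + 6240×2960 + (z_c − 946 − 6240 − x)×3290
The z_c×3290 term appears on both sides and cancels. Collect the known terms of each column as K = Σ(ρt)_known − 3290 × (depth of known layers): K_1 = 94503000 − 3290×32700 = −13080000; K_2 = 18470400 − 3290×(946 + 6240) = −5171540.
Balance: K_1 = K_2 − x×(3290 − 1030), so x = (K_2 − K_1)/(3290 − 1030) = 7908460/2260 = 3500 m.

3500 m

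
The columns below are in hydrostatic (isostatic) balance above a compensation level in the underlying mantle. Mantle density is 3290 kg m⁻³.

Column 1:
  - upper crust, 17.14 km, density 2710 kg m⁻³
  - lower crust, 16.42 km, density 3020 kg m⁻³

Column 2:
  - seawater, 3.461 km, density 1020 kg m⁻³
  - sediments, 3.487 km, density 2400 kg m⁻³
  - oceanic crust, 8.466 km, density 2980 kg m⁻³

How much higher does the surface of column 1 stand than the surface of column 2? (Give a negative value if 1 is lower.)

0.24 km

For any compensation level in the mantle, the mantle terms cancel and isostasy reduces to e = (Σt_1 − Σt_2) − (Σ(ρt)_1 − Σ(ρt)_2) / ρ_m.
Σt_1 = 33.56 km; Σt_2 = 15.414 km; Σ(ρt)_1 = 96037.8; Σ(ρt)_2 = 37127.7 (in km·kg m⁻³).
e = (33.56 − 15.414) − (96037.8 − 37127.7) / 3290 = 0.24 km.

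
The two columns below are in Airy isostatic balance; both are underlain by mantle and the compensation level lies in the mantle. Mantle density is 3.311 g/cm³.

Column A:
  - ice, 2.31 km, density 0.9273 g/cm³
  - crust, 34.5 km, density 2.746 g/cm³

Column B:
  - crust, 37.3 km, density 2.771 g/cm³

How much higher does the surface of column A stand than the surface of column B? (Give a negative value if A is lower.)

For any compensation level in the mantle, the mantle terms cancel and isostasy reduces to e = (Σt_A − Σt_B) − (Σ(ρt)_A − Σ(ρt)_B) / ρ_m.
Σt_A = 36.81 km; Σt_B = 37.3 km; Σ(ρt)_A = 96.879063; Σ(ρt)_B = 103.3583 (in km·g/cm³).
e = (36.81 − 37.3) − (96.879063 − 103.3583) / 3.311 = 1.47 km.

1.47 km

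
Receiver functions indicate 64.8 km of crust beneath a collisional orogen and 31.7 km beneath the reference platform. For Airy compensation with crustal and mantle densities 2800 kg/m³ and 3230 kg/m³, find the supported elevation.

Excess crust Δ = 64.8 km − 31.7 km = 33.1 km, split between elevation h and root r with h + r = Δ.
Airy balance ρ_c h = (ρ_m − ρ_c) r gives r = h ρ_c/(ρ_m − ρ_c), so h (1 + ρ_c/(ρ_m − ρ_c)) = Δ, i.e. h = Δ (ρ_m − ρ_c)/ρ_m.
h = 33.1 km × 430/3230 = 4.41 km.

4.41 km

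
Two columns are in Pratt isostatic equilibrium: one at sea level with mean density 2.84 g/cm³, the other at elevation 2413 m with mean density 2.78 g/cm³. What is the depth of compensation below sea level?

112000 m

ρ_ref D = ρ (D + h) → D (ρ_ref − ρ) = ρ h.
D = ρ h/(ρ_ref − ρ) = 2.78 × 2413 m/(2.84 − 2.78) = 112000 m.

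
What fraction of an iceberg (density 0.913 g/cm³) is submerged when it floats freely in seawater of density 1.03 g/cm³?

88.6%

Submerged fraction = ρ_obj/ρ_fluid = 0.913/1.03 = 88.6%.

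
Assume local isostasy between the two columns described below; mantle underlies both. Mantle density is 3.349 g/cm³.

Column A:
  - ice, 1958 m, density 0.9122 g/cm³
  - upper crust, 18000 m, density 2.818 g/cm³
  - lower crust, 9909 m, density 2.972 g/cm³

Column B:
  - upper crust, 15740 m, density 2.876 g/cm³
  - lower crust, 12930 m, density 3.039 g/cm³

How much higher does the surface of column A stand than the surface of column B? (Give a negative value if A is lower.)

1970 m

For any compensation level in the mantle, the mantle terms cancel and isostasy reduces to e = (Σt_A − Σt_B) − (Σ(ρt)_A − Σ(ρt)_B) / ρ_m.
Σt_A = 29867 m; Σt_B = 28670 m; Σ(ρt)_A = 81959.6356; Σ(ρt)_B = 84562.51 (in m·g/cm³).
e = (29867 − 28670) − (81959.6356 − 84562.51) / 3.349 = 1970 m.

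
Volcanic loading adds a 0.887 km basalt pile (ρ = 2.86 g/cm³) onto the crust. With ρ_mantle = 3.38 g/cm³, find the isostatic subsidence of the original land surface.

0.751 km

Subaerial loading: s = t ρ_load / ρ_m.
s = 0.887 km × 2.86/3.38 = 0.751 km.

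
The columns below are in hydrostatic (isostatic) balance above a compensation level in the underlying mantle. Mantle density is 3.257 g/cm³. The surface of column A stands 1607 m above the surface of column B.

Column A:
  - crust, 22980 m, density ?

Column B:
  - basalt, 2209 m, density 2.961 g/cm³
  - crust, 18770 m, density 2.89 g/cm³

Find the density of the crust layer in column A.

Take the compensation level at the base of the deeper column (depth z_c below the surface of column A) and equate Σ ρ_i t_i down to z_c; mantle fills any gap and the z_c terms cancel.
Column A: 22980×ρ + (z_c − 22980)×3.257
Column B: 1607×0 + 2209×2.961 + 18770×2.89 + (z_c − 1607 − 20979)×3.257
The z_c×3.257 term appears on both sides and cancels. Collect the known terms of each column as K = Σ(ρt)_known − 3.257 × (depth of known layers): K_A = 0 − 3.257×22980 = −74845.86; K_B = 60786.149 − 3.257×(1607 + 20979) = −12776.453.
Balance: K_A + 22980×ρ = K_B, so ρ = (K_B − K_A)/22980 = 62069.4/22980 = 2.7 g/cm³.

2.7 g/cm³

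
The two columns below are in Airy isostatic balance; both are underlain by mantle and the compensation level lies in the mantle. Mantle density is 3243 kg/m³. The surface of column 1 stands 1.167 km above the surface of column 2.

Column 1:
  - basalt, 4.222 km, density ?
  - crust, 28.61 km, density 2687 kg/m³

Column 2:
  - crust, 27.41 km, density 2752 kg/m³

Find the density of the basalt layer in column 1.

Take the compensation level at the base of the deeper column (depth z_c below the surface of column 1) and equate Σ ρ_i t_i down to z_c; mantle fills any gap and the z_c terms cancel.
Column 1: 4.222×ρ + 28.61×2687 + (z_c − 32.832)×3243
Column 2: 1.167×0 + 27.41×2752 + (z_c − 1.167 − 27.41)×3243
The z_c×3243 term appears on both sides and cancels. Collect the known terms of each column as K = Σ(ρt)_known − 3243 × (depth of known layers): K_1 = 76875.07 − 3243×32.832 = −29599.106; K_2 = 75432.32 − 3243×(1.167 + 27.41) = −17242.891.
Balance: K_1 + 4.222×ρ = K_2, so ρ = (K_2 − K_1)/4.222 = 12356.2/4.222 = 2930 kg/m³.

2930 kg/m³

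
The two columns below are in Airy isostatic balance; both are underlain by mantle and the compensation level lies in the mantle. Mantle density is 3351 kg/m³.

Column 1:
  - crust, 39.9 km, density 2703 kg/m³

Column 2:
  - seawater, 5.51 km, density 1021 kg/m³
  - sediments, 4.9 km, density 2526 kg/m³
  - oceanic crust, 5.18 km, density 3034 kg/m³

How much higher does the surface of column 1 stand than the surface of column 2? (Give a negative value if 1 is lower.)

2.19 km

For any compensation level in the mantle, the mantle terms cancel and isostasy reduces to e = (Σt_1 − Σt_2) − (Σ(ρt)_1 − Σ(ρt)_2) / ρ_m.
Σt_1 = 39.9 km; Σt_2 = 15.59 km; Σ(ρt)_1 = 107849.7; Σ(ρt)_2 = 33719.23 (in km·kg/m³).
e = (39.9 − 15.59) − (107849.7 − 33719.23) / 3351 = 2.19 km.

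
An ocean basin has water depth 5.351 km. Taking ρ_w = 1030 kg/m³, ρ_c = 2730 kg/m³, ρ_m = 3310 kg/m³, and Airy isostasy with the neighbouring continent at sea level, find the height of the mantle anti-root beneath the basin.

15.7 km

By Archimedes' principle applied to the lithosphere: replacing crust with seawater at the top is compensated by replacing crust with mantle at the base: d (ρ_c − ρ_w) = a (ρ_m − ρ_c).
a = d (ρ_c − ρ_w)/(ρ_m − ρ_c) = 5.351 km × 1700/580 = 15.7 km.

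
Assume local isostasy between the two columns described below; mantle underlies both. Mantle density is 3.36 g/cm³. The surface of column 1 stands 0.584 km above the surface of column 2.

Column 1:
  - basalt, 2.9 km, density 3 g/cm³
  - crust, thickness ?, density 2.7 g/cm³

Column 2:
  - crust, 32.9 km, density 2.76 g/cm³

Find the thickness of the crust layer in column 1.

Take the compensation level at the base of the deeper column (depth z_c below the surface of column 1) and equate Σ ρ_i t_i down to z_c; mantle fills any gap and the z_c terms cancel.
Column 1: 2.9×3 + x×2.7 + (z_c − 2.9 − x)×3.36
Column 2: 0.584×0 + 32.9×2.76 + (z_c − 0.584 − 32.9)×3.36
The z_c×3.36 term appears on both sides and cancels. Collect the known terms of each column as K = Σ(ρt)_known − 3.36 × (depth of known layers): K_1 = 8.7 − 3.36×2.9 = −1.044; K_2 = 90.804 − 3.36×(0.584 + 32.9) = −21.70224.
Balance: K_1 − x×(3.36 − 2.7) = K_2, so x = (K_1 − K_2)/(3.36 − 2.7) = 20.6582/0.66 = 31.3 km.

31.3 km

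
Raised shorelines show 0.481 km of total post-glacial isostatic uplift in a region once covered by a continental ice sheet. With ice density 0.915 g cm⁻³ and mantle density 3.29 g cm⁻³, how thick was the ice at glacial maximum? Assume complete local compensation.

1.73 km

u = t ρ_ice/ρ_m → t = u ρ_m/ρ_ice = 0.481 km × 3.29/0.915 = 1.73 km.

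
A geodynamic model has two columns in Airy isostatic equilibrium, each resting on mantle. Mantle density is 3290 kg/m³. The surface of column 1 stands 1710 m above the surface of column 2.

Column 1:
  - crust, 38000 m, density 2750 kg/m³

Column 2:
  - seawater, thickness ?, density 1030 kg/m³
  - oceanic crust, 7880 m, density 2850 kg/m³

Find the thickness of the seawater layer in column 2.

5060 m

Take the compensation level at the base of the deeper column (depth z_c below the surface of column 1) and equate Σ ρ_i t_i down to z_c; mantle fills any gap and the z_c terms cancel.
Column 1: 38000×2750 + (z_c − 38000)×3290
Column 2: 1710×0 + x×1030 + 7880×2850 + (z_c − 1710 − 7880 − x)×3290
The z_c×3290 term appears on both sides and cancels. Collect the known terms of each column as K = Σ(ρt)_known − 3290 × (depth of known layers): K_1 = 104500000 − 3290×38000 = −20520000; K_2 = 22458000 − 3290×(1710 + 7880) = −9093100.
Balance: K_1 = K_2 − x×(3290 − 1030), so x = (K_2 − K_1)/(3290 − 1030) = 11426900/2260 = 5060 m.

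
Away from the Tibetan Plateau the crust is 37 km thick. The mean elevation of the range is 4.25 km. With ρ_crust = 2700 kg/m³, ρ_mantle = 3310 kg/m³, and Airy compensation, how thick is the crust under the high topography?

Root depth r = h ρ_c / (ρ_m − ρ_c) = 4.25 km × 2700 / 610 = 18.81 km.
Total thickness = T + h + r = 37 km + 4.25 km + 18.81 km = 60.1 km.

60.1 km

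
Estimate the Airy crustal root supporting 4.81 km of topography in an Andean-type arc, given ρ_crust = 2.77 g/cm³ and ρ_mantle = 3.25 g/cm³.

27.8 km

In Airy isostatic equilibrium: the weight of the topography is balanced by the buoyancy of the root, ρ_c h = (ρ_m − ρ_c) r.
r = h · ρ_c / (ρ_m − ρ_c) = 4.81 km × 2.77 / (3.25 − 2.77) = 27.8 km.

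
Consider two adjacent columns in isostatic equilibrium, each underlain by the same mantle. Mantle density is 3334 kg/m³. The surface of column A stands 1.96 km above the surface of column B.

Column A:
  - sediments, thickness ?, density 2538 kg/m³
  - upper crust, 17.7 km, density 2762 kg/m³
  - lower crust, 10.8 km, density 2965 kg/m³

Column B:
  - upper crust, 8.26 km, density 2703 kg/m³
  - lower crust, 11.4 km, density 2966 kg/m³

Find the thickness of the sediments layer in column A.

2.3 km

Take the compensation level at the base of the deeper column (depth z_c below the surface of column A) and equate Σ ρ_i t_i down to z_c; mantle fills any gap and the z_c terms cancel.
Column A: x×2538 + 17.7×2762 + 10.8×2965 + (z_c − 28.5 − x)×3334
Column B: 1.96×0 + 8.26×2703 + 11.4×2966 + (z_c − 1.96 − 19.66)×3334
The z_c×3334 term appears on both sides and cancels. Collect the known terms of each column as K = Σ(ρt)_known − 3334 × (depth of known layers): K_A = 80909.4 − 3334×28.5 = −14109.6; K_B = 56139.18 − 3334×(1.96 + 19.66) = −15941.9.
Balance: K_A − x×(3334 − 2538) = K_B, so x = (K_A − K_B)/(3334 − 2538) = 1832.3/796 = 2.3 km.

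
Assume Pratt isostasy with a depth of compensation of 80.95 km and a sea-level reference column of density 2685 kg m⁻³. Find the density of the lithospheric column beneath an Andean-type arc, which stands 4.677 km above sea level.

2540 kg m⁻³

Pratt balance: ρ_ref D = ρ (D + h).
ρ = ρ_ref D/(D + h) = 2685 × 80.95 km/(80.95 km + 4.677 km) = 2540 kg m⁻³.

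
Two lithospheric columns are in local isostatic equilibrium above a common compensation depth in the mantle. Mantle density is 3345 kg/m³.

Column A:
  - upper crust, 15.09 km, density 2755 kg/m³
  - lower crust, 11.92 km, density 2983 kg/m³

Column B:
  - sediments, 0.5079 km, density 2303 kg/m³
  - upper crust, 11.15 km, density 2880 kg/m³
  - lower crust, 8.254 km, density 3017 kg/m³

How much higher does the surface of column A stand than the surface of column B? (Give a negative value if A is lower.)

For any compensation level in the mantle, the mantle terms cancel and isostasy reduces to e = (Σt_A − Σt_B) − (Σ(ρt)_A − Σ(ρt)_B) / ρ_m.
Σt_A = 27.01 km; Σt_B = 19.9119 km; Σ(ρt)_A = 77130.31; Σ(ρt)_B = 58184.0117 (in km·kg/m³).
e = (27.01 − 19.9119) − (77130.31 − 58184.0117) / 3345 = 1.43 km.

1.43 km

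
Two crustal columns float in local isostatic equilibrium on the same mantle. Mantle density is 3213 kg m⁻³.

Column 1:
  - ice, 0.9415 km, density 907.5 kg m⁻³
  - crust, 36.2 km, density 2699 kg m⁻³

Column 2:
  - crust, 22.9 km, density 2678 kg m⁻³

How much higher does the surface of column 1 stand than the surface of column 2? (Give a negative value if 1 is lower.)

For any compensation level in the mantle, the mantle terms cancel and isostasy reduces to e = (Σt_1 − Σt_2) − (Σ(ρt)_1 − Σ(ρt)_2) / ρ_m.
Σt_1 = 37.1415 km; Σt_2 = 22.9 km; Σ(ρt)_1 = 98558.2113; Σ(ρt)_2 = 61326.2 (in km·kg m⁻³).
e = (37.1415 − 22.9) − (98558.2113 − 61326.2) / 3213 = 2.65 km.

2.65 km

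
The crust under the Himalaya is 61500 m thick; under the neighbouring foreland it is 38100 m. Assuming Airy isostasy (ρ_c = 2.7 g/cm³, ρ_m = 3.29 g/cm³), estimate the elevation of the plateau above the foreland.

Excess crust Δ = 61500 m − 38100 m = 23400 m, split between elevation h and root r with h + r = Δ.
Airy balance ρ_c h = (ρ_m − ρ_c) r gives r = h ρ_c/(ρ_m − ρ_c), so h (1 + ρ_c/(ρ_m − ρ_c)) = Δ, i.e. h = Δ (ρ_m − ρ_c)/ρ_m.
h = 23400 m × 0.59/3.29 = 4200 m.

4200 m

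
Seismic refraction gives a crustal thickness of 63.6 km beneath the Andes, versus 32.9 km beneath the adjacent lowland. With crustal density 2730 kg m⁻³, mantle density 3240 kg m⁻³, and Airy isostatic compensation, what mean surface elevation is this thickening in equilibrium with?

4.83 km

Excess crust Δ = 63.6 km − 32.9 km = 30.7 km, split between elevation h and root r with h + r = Δ.
Airy balance ρ_c h = (ρ_m − ρ_c) r gives r = h ρ_c/(ρ_m − ρ_c), so h (1 + ρ_c/(ρ_m − ρ_c)) = Δ, i.e. h = Δ (ρ_m − ρ_c)/ρ_m.
h = 30.7 km × 510/3240 = 4.83 km.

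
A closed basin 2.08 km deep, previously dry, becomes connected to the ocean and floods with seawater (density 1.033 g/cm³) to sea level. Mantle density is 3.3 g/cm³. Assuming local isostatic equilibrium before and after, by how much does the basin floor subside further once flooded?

After flooding the water column is d + s deep. Its weight must equal the weight of mantle displaced by the extra subsidence s: (d + s) ρ_w = s ρ_m.
s = d ρ_w / (ρ_m − ρ_w) = 2.08 km × 1.033/(3.3 − 1.033) = 0.948 km.

0.948 km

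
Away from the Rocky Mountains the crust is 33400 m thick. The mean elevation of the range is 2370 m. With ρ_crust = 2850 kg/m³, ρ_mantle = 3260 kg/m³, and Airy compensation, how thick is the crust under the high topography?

Root depth r = h ρ_c / (ρ_m − ρ_c) = 2370 m × 2850 / 410 = 16470 m.
Total thickness = T + h + r = 33400 m + 2370 m + 16470 m = 52200 m.

52200 m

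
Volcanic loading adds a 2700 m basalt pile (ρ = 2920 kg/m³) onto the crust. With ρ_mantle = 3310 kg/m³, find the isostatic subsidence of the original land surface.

2380 m

Subaerial loading: s = t ρ_load / ρ_m.
s = 2700 m × 2920/3310 = 2380 m.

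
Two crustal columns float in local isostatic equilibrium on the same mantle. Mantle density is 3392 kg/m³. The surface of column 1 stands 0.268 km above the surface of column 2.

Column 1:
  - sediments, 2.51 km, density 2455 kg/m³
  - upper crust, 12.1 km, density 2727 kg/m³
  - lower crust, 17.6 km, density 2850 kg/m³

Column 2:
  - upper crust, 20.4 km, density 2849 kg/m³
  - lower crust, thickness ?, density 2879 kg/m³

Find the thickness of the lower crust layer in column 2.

15.5 km

Take the compensation level at the base of the deeper column (depth z_c below the surface of column 1) and equate Σ ρ_i t_i down to z_c; mantle fills any gap and the z_c terms cancel.
Column 1: 2.51×2455 + 12.1×2727 + 17.6×2850 + (z_c − 32.21)×3392
Column 2: 0.268×0 + 20.4×2849 + x×2879 + (z_c − 0.268 − 20.4 − x)×3392
The z_c×3392 term appears on both sides and cancels. Collect the known terms of each column as K = Σ(ρt)_known − 3392 × (depth of known layers): K_1 = 89318.75 − 3392×32.21 = −19937.57; K_2 = 58119.6 − 3392×(0.268 + 20.4) = −11986.256.
Balance: K_1 = K_2 − x×(3392 − 2879), so x = (K_2 − K_1)/(3392 − 2879) = 7951.31/513 = 15.5 km.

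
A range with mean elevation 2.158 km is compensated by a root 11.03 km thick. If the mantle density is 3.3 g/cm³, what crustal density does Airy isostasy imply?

ρ_c h = (ρ_m − ρ_c) r → ρ_c (h + r) = ρ_m r → ρ_c = ρ_m r / (h + r).
ρ_c = 3.3 × 11.03 km / (2.158 km + 11.03 km) = 2.76 g/cm³.

2.76 g/cm³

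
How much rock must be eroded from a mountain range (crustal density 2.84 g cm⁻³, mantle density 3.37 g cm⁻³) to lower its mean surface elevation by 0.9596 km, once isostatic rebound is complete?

6.1 km

Net drop Δ = e − u = e − e ρ_c/ρ_m = e (ρ_m − ρ_c)/ρ_m.
e = Δ ρ_m/(ρ_m − ρ_c) = 0.9596 km × 3.37/0.53 = 6.1 km.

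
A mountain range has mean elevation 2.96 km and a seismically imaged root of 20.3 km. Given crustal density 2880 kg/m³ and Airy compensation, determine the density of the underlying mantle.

Airy balance: ρ_c h = (ρ_m − ρ_c) r → ρ_m = ρ_c (1 + h/r).
ρ_m = 2880 × (1 + 2.96 km/20.3 km) = 3300 kg/m³.

3300 kg/m³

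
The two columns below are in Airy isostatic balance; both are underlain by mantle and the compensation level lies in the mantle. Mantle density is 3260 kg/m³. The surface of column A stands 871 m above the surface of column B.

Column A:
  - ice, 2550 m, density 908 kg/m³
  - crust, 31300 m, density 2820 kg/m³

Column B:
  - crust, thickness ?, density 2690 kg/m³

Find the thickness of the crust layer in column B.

Take the compensation level at the base of the deeper column (depth z_c below the surface of column A) and equate Σ ρ_i t_i down to z_c; mantle fills any gap and the z_c terms cancel.
Column A: 2550×908 + 31300×2820 + (z_c − 33850)×3260
Column B: 871×0 + x×2690 + (z_c − 871 − 0 − x)×3260
The z_c×3260 term appears on both sides and cancels. Collect the known terms of each column as K = Σ(ρt)_known − 3260 × (depth of known layers): K_A = 90581400 − 3260×33850 = −19769600; K_B = 0 − 3260×(871 + 0) = −2839460.
Balance: K_A = K_B − x×(3260 − 2690), so x = (K_B − K_A)/(3260 − 2690) = 16930100/570 = 29700 m.

29700 m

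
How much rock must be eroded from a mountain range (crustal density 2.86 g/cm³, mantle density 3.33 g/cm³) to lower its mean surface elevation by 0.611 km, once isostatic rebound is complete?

4.33 km

Net drop Δ = e − u = e − e ρ_c/ρ_m = e (ρ_m − ρ_c)/ρ_m.
e = Δ ρ_m/(ρ_m − ρ_c) = 0.611 km × 3.33/0.47 = 4.33 km.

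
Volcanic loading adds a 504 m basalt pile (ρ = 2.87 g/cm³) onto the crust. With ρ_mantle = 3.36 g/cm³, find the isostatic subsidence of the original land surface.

Subaerial loading: s = t ρ_load / ρ_m.
s = 504 m × 2.87/3.36 = 430 m.

430 m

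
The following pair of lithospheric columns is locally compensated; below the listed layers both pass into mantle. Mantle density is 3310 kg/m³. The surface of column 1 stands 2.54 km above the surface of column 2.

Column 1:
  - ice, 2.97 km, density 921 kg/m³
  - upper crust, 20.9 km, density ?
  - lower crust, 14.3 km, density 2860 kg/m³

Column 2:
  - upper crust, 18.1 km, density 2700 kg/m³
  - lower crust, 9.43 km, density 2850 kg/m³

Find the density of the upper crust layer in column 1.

Take the compensation level at the base of the deeper column (depth z_c below the surface of column 1) and equate Σ ρ_i t_i down to z_c; mantle fills any gap and the z_c terms cancel.
Column 1: 2.97×921 + 20.9×ρ + 14.3×2860 + (z_c − 38.17)×3310
Column 2: 2.54×0 + 18.1×2700 + 9.43×2850 + (z_c − 2.54 − 27.53)×3310
The z_c×3310 term appears on both sides and cancels. Collect the known terms of each column as K = Σ(ρt)_known − 3310 × (depth of known layers): K_1 = 43633.37 − 3310×38.17 = −82709.33; K_2 = 75745.5 − 3310×(2.54 + 27.53) = −23786.2.
Balance: K_1 + 20.9×ρ = K_2, so ρ = (K_2 − K_1)/20.9 = 58923.1/20.9 = 2820 kg/m³.

2820 kg/m³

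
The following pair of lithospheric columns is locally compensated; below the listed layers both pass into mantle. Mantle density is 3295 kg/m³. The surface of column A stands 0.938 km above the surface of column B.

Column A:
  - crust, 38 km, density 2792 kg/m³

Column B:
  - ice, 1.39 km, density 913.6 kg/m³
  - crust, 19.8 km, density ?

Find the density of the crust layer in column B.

2650 kg/m³

Take the compensation level at the base of the deeper column (depth z_c below the surface of column A) and equate Σ ρ_i t_i down to z_c; mantle fills any gap and the z_c terms cancel.
Column A: 38×2792 + (z_c − 38)×3295
Column B: 0.938×0 + 1.39×913.6 + 19.8×ρ + (z_c − 0.938 − 21.19)×3295
The z_c×3295 term appears on both sides and cancels. Collect the known terms of each column as K = Σ(ρt)_known − 3295 × (depth of known layers): K_A = 106096 − 3295×38 = −19114; K_B = 1269.904 − 3295×(0.938 + 21.19) = −71641.856.
Balance: K_A = K_B + 19.8×ρ, so ρ = (K_A − K_B)/19.8 = 52527.9/19.8 = 2650 kg/m³.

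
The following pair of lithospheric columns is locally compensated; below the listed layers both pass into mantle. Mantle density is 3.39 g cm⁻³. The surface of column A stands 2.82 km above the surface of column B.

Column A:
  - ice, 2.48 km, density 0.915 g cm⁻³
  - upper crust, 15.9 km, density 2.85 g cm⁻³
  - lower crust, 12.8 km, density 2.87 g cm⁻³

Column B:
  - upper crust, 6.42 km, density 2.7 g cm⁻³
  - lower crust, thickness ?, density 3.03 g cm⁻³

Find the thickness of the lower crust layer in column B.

Take the compensation level at the base of the deeper column (depth z_c below the surface of column A) and equate Σ ρ_i t_i down to z_c; mantle fills any gap and the z_c terms cancel.
Column A: 2.48×0.915 + 15.9×2.85 + 12.8×2.87 + (z_c − 31.18)×3.39
Column B: 2.82×0 + 6.42×2.7 + x×3.03 + (z_c − 2.82 − 6.42 − x)×3.39
The z_c×3.39 term appears on both sides and cancels. Collect the known terms of each column as K = Σ(ρt)_known − 3.39 × (depth of known layers): K_A = 84.3202 − 3.39×31.18 = −21.38; K_B = 17.334 − 3.39×(2.82 + 6.42) = −13.9896.
Balance: K_A = K_B − x×(3.39 − 3.03), so x = (K_B − K_A)/(3.39 − 3.03) = 7.3904/0.36 = 20.5 km.

20.5 km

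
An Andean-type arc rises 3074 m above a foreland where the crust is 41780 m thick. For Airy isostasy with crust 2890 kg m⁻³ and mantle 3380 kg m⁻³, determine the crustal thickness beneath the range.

63000 m

Root depth r = h ρ_c / (ρ_m − ρ_c) = 3074 m × 2890 / 490 = 18130 m.
Total thickness = T + h + r = 41780 m + 3074 m + 18130 m = 63000 m.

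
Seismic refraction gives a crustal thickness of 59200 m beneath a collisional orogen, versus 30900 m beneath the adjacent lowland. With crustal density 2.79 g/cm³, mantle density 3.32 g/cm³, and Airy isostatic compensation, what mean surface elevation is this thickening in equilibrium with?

Excess crust Δ = 59200 m − 30900 m = 28300 m, split between elevation h and root r with h + r = Δ.
Airy balance ρ_c h = (ρ_m − ρ_c) r gives r = h ρ_c/(ρ_m − ρ_c), so h (1 + ρ_c/(ρ_m − ρ_c)) = Δ, i.e. h = Δ (ρ_m − ρ_c)/ρ_m.
h = 28300 m × 0.53/3.32 = 4520 m.

4520 m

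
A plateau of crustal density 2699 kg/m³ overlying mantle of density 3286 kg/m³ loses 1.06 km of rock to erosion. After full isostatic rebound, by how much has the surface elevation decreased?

Rebound u = e ρ_c/ρ_m = 1.06 km × 2699/3286 = 0.8706 km.
Net surface drop = e − u = 1.06 km − 0.8706 km = e (ρ_m − ρ_c)/ρ_m = 0.189 km.

0.189 km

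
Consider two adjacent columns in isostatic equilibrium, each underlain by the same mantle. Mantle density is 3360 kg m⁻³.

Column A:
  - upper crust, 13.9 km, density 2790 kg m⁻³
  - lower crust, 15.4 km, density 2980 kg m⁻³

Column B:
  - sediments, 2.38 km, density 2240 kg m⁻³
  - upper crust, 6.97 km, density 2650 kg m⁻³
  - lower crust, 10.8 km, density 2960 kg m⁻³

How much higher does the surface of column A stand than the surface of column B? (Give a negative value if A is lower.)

For any compensation level in the mantle, the mantle terms cancel and isostasy reduces to e = (Σt_A − Σt_B) − (Σ(ρt)_A − Σ(ρt)_B) / ρ_m.
Σt_A = 29.3 km; Σt_B = 20.15 km; Σ(ρt)_A = 84673; Σ(ρt)_B = 55769.7 (in km·kg m⁻³).
e = (29.3 − 20.15) − (84673 − 55769.7) / 3360 = 0.548 km.

0.548 km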